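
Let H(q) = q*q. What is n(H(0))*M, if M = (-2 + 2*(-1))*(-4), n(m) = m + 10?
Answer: 160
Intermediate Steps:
H(q) = q**2
n(m) = 10 + m
M = 16 (M = (-2 - 2)*(-4) = -4*(-4) = 16)
n(H(0))*M = (10 + 0**2)*16 = (10 + 0)*16 = 10*16 = 160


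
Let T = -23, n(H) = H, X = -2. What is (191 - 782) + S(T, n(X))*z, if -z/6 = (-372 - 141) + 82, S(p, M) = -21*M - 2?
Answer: 102849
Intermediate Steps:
S(p, M) = -2 - 21*M
z = 2586 (z = -6*((-372 - 141) + 82) = -6*(-513 + 82) = -6*(-431) = 2586)
(191 - 782) + S(T, n(X))*z = (191 - 782) + (-2 - 21*(-2))*2586 = -591 + (-2 + 42)*2586 = -591 + 40*2586 = -591 + 103440 = 102849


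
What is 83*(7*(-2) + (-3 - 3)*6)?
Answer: -4150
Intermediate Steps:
83*(7*(-2) + (-3 - 3)*6) = 83*(-14 - 6*6) = 83*(-14 - 36) = 83*(-50) = -4150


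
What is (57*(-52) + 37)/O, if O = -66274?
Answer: 2927/66274 ≈ 0.044165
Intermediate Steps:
(57*(-52) + 37)/O = (57*(-52) + 37)/(-66274) = (-2964 + 37)*(-1/66274) = -2927*(-1/66274) = 2927/66274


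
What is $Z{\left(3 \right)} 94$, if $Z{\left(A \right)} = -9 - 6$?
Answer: $-1410$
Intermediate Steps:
$Z{\left(A \right)} = -15$
$Z{\left(3 \right)} 94 = \left(-15\right) 94 = -1410$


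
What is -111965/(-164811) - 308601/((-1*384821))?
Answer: 93947322676/63422733831 ≈ 1.4813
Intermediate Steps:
-111965/(-164811) - 308601/((-1*384821)) = -111965*(-1/164811) - 308601/(-384821) = 111965/164811 - 308601*(-1/384821) = 111965/164811 + 308601/384821 = 93947322676/63422733831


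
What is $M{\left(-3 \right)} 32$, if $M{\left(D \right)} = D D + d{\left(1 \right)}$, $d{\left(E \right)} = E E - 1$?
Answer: $288$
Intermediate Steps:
$d{\left(E \right)} = -1 + E^{2}$ ($d{\left(E \right)} = E^{2} - 1 = -1 + E^{2}$)
$M{\left(D \right)} = D^{2}$ ($M{\left(D \right)} = D D - \left(1 - 1^{2}\right) = D^{2} + \left(-1 + 1\right) = D^{2} + 0 = D^{2}$)
$M{\left(-3 \right)} 32 = \left(-3\right)^{2} \cdot 32 = 9 \cdot 32 = 288$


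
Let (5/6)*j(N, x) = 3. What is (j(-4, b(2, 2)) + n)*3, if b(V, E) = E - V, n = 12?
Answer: 234/5 ≈ 46.800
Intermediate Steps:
j(N, x) = 18/5 (j(N, x) = (6/5)*3 = 18/5)
(j(-4, b(2, 2)) + n)*3 = (18/5 + 12)*3 = (78/5)*3 = 234/5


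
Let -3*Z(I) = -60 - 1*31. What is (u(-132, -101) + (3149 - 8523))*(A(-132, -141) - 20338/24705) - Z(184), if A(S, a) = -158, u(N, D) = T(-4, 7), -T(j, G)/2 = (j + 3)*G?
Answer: 4206086539/4941 ≈ 8.5126e+5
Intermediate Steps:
T(j, G) = -2*G*(3 + j) (T(j, G) = -2*(j + 3)*G = -2*(3 + j)*G = -2*G*(3 + j))
u(N, D) = 14 (u(N, D) = -2*7*(3 - 4) = -2*7*(-1) = 14)
Z(I) = 91/3 (Z(I) = -(-60 - 1*31)/3 = -(-60 - 31)/3 = -⅓*(-91) = 91/3)
(u(-132, -101) + (3149 - 8523))*(A(-132, -141) - 20338/24705) - Z(184) = (14 + (3149 - 8523))*(-158 - 20338/24705) - 1*91/3 = (14 - 5374)*(-158 - 20338*1/24705) - 91/3 = -5360*(-158 - 20338/24705) - 91/3 = -5360*(-3923728/24705) - 91/3 = 4206236416/4941 - 91/3 = 4206086539/4941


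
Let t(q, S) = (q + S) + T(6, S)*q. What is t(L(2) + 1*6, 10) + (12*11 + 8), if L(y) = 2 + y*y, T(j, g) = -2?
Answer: 138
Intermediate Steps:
L(y) = 2 + y²
t(q, S) = S - q (t(q, S) = (q + S) - 2*q = (S + q) - 2*q = S - q)
t(L(2) + 1*6, 10) + (12*11 + 8) = (10 - ((2 + 2²) + 1*6)) + (12*11 + 8) = (10 - ((2 + 4) + 6)) + (132 + 8) = (10 - (6 + 6)) + 140 = (10 - 1*12) + 140 = (10 - 12) + 140 = -2 + 140 = 138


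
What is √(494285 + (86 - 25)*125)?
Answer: √501910 ≈ 708.46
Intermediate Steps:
√(494285 + (86 - 25)*125) = √(494285 + 61*125) = √(494285 + 7625) = √501910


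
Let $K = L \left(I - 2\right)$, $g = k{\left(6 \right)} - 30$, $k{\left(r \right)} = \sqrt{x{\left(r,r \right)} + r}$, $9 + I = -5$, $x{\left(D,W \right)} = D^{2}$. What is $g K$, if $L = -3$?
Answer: $-1440 + 48 \sqrt{42} \approx -1128.9$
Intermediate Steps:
$I = -14$ ($I = -9 - 5 = -14$)
$k{\left(r \right)} = \sqrt{r + r^{2}}$ ($k{\left(r \right)} = \sqrt{r^{2} + r} = \sqrt{r + r^{2}}$)
$g = -30 + \sqrt{42}$ ($g = \sqrt{6 \left(1 + 6\right)} - 30 = \sqrt{6 \cdot 7} - 30 = \sqrt{42} - 30 = -30 + \sqrt{42} \approx -23.519$)
$K = 48$ ($K = - 3 \left(-14 - 2\right) = \left(-3\right) \left(-16\right) = 48$)
$g K = \left(-30 + \sqrt{42}\right) 48 = -1440 + 48 \sqrt{42}$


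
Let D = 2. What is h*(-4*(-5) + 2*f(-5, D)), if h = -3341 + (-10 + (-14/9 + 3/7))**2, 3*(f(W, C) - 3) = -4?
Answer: -127690280/1701 ≈ -75068.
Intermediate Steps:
f(W, C) = 5/3 (f(W, C) = 3 + (1/3)*(-4) = 3 - 4/3 = 5/3)
h = -12769028/3969 (h = -3341 + (-10 + (-14*1/9 + 3*(1/7)))**2 = -3341 + (-10 + (-14/9 + 3/7))**2 = -3341 + (-10 - 71/63)**2 = -3341 + (-701/63)**2 = -3341 + 491401/3969 = -12769028/3969 ≈ -3217.2)
h*(-4*(-5) + 2*f(-5, D)) = -12769028*(-4*(-5) + 2*(5/3))/3969 = -12769028*(20 + 10/3)/3969 = -12769028/3969*70/3 = -127690280/1701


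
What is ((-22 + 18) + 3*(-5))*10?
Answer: -190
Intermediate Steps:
((-22 + 18) + 3*(-5))*10 = (-4 - 15)*10 = -19*10 = -190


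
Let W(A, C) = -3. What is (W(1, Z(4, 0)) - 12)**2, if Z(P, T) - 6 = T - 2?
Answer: 225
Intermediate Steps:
Z(P, T) = 4 + T (Z(P, T) = 6 + (T - 2) = 6 + (-2 + T) = 4 + T)
(W(1, Z(4, 0)) - 12)**2 = (-3 - 12)**2 = (-15)**2 = 225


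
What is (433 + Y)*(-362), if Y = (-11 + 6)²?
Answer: -165796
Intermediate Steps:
Y = 25 (Y = (-5)² = 25)
(433 + Y)*(-362) = (433 + 25)*(-362) = 458*(-362) = -165796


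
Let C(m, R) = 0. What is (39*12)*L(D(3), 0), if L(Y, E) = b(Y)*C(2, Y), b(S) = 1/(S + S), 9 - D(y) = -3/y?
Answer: 0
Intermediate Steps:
D(y) = 9 + 3/y (D(y) = 9 - (-3)/y = 9 + 3/y)
b(S) = 1/(2*S)
L(Y, E) = 0 (L(Y, E) = (1/(2*Y))*0 = 0)
(39*12)*L(D(3), 0) = (39*12)*0 = 468*0 = 0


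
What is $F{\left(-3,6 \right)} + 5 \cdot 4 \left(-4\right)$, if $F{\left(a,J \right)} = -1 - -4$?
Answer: $-77$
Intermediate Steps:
$F{\left(a,J \right)} = 3$ ($F{\left(a,J \right)} = -1 + 4 = 3$)
$F{\left(-3,6 \right)} + 5 \cdot 4 \left(-4\right) = 3 + 5 \cdot 4 \left(-4\right) = 3 + 5 \left(-16\right) = 3 - 80 = -77$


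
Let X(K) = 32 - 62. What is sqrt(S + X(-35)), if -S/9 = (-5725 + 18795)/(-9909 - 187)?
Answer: 5*I*sqrt(4675710)/2524 ≈ 4.2836*I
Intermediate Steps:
X(K) = -30
S = 58815/5048 (S = -9*(-5725 + 18795)/(-9909 - 187) = -117630/(-10096) = -117630*(-1)/10096 = -9*(-6535/5048) = 58815/5048 ≈ 11.651)
sqrt(S + X(-35)) = sqrt(58815/5048 - 30) = sqrt(-92625/5048) = 5*I*sqrt(4675710)/2524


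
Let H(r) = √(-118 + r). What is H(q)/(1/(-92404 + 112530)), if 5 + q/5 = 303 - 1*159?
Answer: 20126*√577 ≈ 4.8344e+5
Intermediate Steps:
q = 695 (q = -25 + 5*(303 - 1*159) = -25 + 5*(303 - 159) = -25 + 5*144 = -25 + 720 = 695)
H(q)/(1/(-92404 + 112530)) = √(-118 + 695)/(1/(-92404 + 112530)) = √577/(1/20126) = √577*20126 = 20126*√577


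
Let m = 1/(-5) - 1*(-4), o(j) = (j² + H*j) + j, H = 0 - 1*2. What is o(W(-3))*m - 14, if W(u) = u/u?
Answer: -14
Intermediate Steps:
H = -2 (H = 0 - 2 = -2)
W(u) = 1
o(j) = j² - j (o(j) = (j² - 2*j) + j = j² - j)
m = 19/5 (m = -⅕ + 4 = 19/5 ≈ 3.8000)
o(W(-3))*m - 14 = (1*(-1 + 1))*(19/5) - 14 = (1*0)*(19/5) - 14 = 0*(19/5) - 14 = 0 - 14 = -14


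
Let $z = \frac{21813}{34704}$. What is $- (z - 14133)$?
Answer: $\frac{163483273}{11568} \approx 14132.0$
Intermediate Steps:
$z = \frac{7271}{11568}$ ($z = 21813 \cdot \frac{1}{34704} = \frac{7271}{11568} \approx 0.62854$)
$- (z - 14133) = - (\frac{7271}{11568} - 14133) = \left(-1\right) \left(- \frac{163483273}{11568}\right) = \frac{163483273}{11568}$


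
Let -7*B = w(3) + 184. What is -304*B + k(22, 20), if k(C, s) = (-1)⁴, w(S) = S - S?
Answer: 55943/7 ≈ 7991.9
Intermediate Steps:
w(S) = 0
k(C, s) = 1
B = -184/7 (B = -(0 + 184)/7 = -⅐*184 = -184/7 ≈ -26.286)
-304*B + k(22, 20) = -304*(-184/7) + 1 = 55936/7 + 1 = 55943/7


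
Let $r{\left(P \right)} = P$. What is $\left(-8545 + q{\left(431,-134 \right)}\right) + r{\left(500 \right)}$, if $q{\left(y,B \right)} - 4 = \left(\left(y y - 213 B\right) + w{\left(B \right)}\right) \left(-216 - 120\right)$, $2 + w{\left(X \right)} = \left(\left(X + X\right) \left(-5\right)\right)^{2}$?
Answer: $-675334777$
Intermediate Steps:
$w{\left(X \right)} = -2 + 100 X^{2}$ ($w{\left(X \right)} = -2 + \left(\left(X + X\right) \left(-5\right)\right)^{2} = -2 + \left(2 X \left(-5\right)\right)^{2} = -2 + \left(- 10 X\right)^{2} = -2 + 100 X^{2}$)
$q{\left(y,B \right)} = 676 - 33600 B^{2} - 336 y^{2} + 71568 B$ ($q{\left(y,B \right)} = 4 + \left(\left(y y - 213 B\right) + \left(-2 + 100 B^{2}\right)\right) \left(-216 - 120\right) = 4 + \left(\left(y^{2} - 213 B\right) + \left(-2 + 100 B^{2}\right)\right) \left(-336\right) = 4 + \left(-2 + y^{2} - 213 B + 100 B^{2}\right) \left(-336\right) = 4 - \left(-672 - 71568 B + 336 y^{2} + 33600 B^{2}\right) = 676 - 33600 B^{2} - 336 y^{2} + 71568 B$)
$\left(-8545 + q{\left(431,-134 \right)}\right) + r{\left(500 \right)} = \left(-8545 + \left(676 - 33600 \left(-134\right)^{2} - 336 \cdot 431^{2} + 71568 \left(-134\right)\right)\right) + 500 = \left(-8545 - 675326732\right) + 500 = -675335277 + 500 = -675334777$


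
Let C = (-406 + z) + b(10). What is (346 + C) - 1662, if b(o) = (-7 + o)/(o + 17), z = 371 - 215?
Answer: -14093/9 ≈ -1565.9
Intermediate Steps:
z = 156
b(o) = (-7 + o)/(17 + o)
C = -2249/9 (C = (-406 + 156) + (-7 + 10)/(17 + 10) = -250 + 3/27 = -250 + (1/27)*3 = -250 + ⅑ = -2249/9 ≈ -249.89)
(346 + C) - 1662 = (346 - 2249/9) - 1662 = 865/9 - 1662 = -14093/9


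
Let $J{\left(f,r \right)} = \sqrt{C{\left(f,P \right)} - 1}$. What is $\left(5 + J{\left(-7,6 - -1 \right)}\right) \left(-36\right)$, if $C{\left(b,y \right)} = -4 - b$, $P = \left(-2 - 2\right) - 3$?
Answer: $-180 - 36 \sqrt{2} \approx -230.91$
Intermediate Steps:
$P = -7$ ($P = -4 - 3 = -7$)
$J{\left(f,r \right)} = \sqrt{-5 - f}$ ($J{\left(f,r \right)} = \sqrt{\left(-4 - f\right) - 1} = \sqrt{-5 - f}$)
$\left(5 + J{\left(-7,6 - -1 \right)}\right) \left(-36\right) = \left(5 + \sqrt{-5 - -7}\right) \left(-36\right) = \left(5 + \sqrt{-5 + 7}\right) \left(-36\right) = \left(5 + \sqrt{2}\right) \left(-36\right) = -180 - 36 \sqrt{2}$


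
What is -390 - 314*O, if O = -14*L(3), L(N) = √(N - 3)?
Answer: -390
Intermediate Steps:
L(N) = √(-3 + N)
O = 0 (O = -14*√(-3 + 3) = -14*√0 = -14*0 = 0)
-390 - 314*O = -390 - 314*0 = -390 + 0 = -390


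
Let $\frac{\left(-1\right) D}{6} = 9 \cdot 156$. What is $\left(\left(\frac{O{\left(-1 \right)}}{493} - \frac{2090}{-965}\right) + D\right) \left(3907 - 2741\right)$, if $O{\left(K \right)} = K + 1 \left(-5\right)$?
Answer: $- \frac{934351083160}{95149} \approx -9.8199 \cdot 10^{6}$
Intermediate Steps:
$O{\left(K \right)} = -5 + K$ ($O{\left(K \right)} = K - 5 = -5 + K$)
$D = -8424$ ($D = - 6 \cdot 9 \cdot 156 = \left(-6\right) 1404 = -8424$)
$\left(\left(\frac{O{\left(-1 \right)}}{493} - \frac{2090}{-965}\right) + D\right) \left(3907 - 2741\right) = \left(\left(\frac{-5 - 1}{493} - \frac{2090}{-965}\right) - 8424\right) \left(3907 - 2741\right) = \left(\left(\left(-6\right) \frac{1}{493} - - \frac{418}{193}\right) - 8424\right) 1166 = \left(\left(- \frac{6}{493} + \frac{418}{193}\right) - 8424\right) 1166 = \left(\frac{204916}{95149} - 8424\right) 1166 = \left(- \frac{801330260}{95149}\right) 1166 = - \frac{934351083160}{95149}$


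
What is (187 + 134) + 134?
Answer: 455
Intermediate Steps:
(187 + 134) + 134 = 321 + 134 = 455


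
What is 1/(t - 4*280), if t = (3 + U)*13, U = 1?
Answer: -1/1068 ≈ -0.00093633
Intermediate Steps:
t = 52 (t = (3 + 1)*13 = 4*13 = 52)
1/(t - 4*280) = 1/(52 - 4*280) = 1/(52 - 1120) = 1/(-1068) = -1/1068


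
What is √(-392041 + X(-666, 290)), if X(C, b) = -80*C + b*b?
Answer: I*√254661 ≈ 504.64*I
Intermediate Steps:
X(C, b) = b² - 80*C (X(C, b) = -80*C + b² = b² - 80*C)
√(-392041 + X(-666, 290)) = √(-392041 + (290² - 80*(-666))) = √(-392041 + (84100 + 53280)) = √(-392041 + 137380) = √(-254661) = I*√254661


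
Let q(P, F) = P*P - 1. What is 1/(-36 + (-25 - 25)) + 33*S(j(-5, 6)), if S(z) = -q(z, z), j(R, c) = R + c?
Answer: -1/86 ≈ -0.011628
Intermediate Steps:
q(P, F) = -1 + P² (q(P, F) = P² - 1 = -1 + P²)
S(z) = 1 - z² (S(z) = -(-1 + z²) = 1 - z²)
1/(-36 + (-25 - 25)) + 33*S(j(-5, 6)) = 1/(-36 + (-25 - 25)) + 33*(1 - (-5 + 6)²) = 1/(-36 - 50) + 33*(1 - 1*1²) = 1/(-86) + 33*(1 - 1*1) = -1/86 + 33*(1 - 1) = -1/86 + 33*0 = -1/86 + 0 = -1/86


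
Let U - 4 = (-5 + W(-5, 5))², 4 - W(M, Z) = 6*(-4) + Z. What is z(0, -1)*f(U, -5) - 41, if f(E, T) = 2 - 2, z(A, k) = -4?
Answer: -41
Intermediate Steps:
W(M, Z) = 28 - Z (W(M, Z) = 4 - (6*(-4) + Z) = 4 - (-24 + Z) = 4 + (24 - Z) = 28 - Z)
U = 328 (U = 4 + (-5 + (28 - 1*5))² = 4 + (-5 + (28 - 5))² = 4 + (-5 + 23)² = 4 + 18² = 4 + 324 = 328)
f(E, T) = 0
z(0, -1)*f(U, -5) - 41 = -4*0 - 41 = 0 - 41 = -41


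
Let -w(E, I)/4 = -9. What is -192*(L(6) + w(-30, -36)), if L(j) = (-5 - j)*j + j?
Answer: 4608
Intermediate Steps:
L(j) = j + j*(-5 - j) (L(j) = j*(-5 - j) + j = j + j*(-5 - j))
w(E, I) = 36 (w(E, I) = -4*(-9) = 36)
-192*(L(6) + w(-30, -36)) = -192*(-1*6*(4 + 6) + 36) = -192*(-1*6*10 + 36) = -192*(-60 + 36) = -192*(-24) = 4608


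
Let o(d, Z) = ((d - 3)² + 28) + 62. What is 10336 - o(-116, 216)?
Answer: -3915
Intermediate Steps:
o(d, Z) = 90 + (-3 + d)² (o(d, Z) = ((-3 + d)² + 28) + 62 = (28 + (-3 + d)²) + 62 = 90 + (-3 + d)²)
10336 - o(-116, 216) = 10336 - (90 + (-3 - 116)²) = 10336 - (90 + (-119)²) = 10336 - (90 + 14161) = 10336 - 1*14251 = 10336 - 14251 = -3915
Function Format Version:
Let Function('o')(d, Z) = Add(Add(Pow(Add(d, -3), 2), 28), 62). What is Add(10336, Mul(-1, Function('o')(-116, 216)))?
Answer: -3915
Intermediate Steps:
Function('o')(d, Z) = Add(90, Pow(Add(-3, d), 2)) (Function('o')(d, Z) = Add(Add(Pow(Add(-3, d), 2), 28), 62) = Add(Add(28, Pow(Add(-3, d), 2)), 62) = Add(90, Pow(Add(-3, d), 2)))
Add(10336, Mul(-1, Function('o')(-116, 216))) = Add(10336, Mul(-1, Add(90, Pow(Add(-3, -116), 2)))) = Add(10336, Mul(-1, Add(90, Pow(-119, 2)))) = Add(10336, Mul(-1, Add(90, 14161))) = Add(10336, Mul(-1, 14251)) = Add(10336, -14251) = -3915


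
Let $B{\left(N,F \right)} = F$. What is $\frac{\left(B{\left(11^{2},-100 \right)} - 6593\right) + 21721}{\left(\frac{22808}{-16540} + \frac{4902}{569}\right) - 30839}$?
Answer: $- \frac{35358103820}{72541436453} \approx -0.48742$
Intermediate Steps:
$\frac{\left(B{\left(11^{2},-100 \right)} - 6593\right) + 21721}{\left(\frac{22808}{-16540} + \frac{4902}{569}\right) - 30839} = \frac{\left(-100 - 6593\right) + 21721}{\left(\frac{22808}{-16540} + \frac{4902}{569}\right) - 30839} = \frac{\left(-100 - 6593\right) + 21721}{\left(22808 \left(- \frac{1}{16540}\right) + 4902 \cdot \frac{1}{569}\right) - 30839} = \frac{-6693 + 21721}{\left(- \frac{5702}{4135} + \frac{4902}{569}\right) - 30839} = \frac{15028}{\frac{17025332}{2352815} - 30839} = \frac{15028}{- \frac{72541436453}{2352815}} = 15028 \left(- \frac{2352815}{72541436453}\right) = - \frac{35358103820}{72541436453}$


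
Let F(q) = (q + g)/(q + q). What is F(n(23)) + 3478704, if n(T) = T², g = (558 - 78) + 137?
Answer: 1840234989/529 ≈ 3.4787e+6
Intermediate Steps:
g = 617 (g = 480 + 137 = 617)
F(q) = (617 + q)/(2*q) (F(q) = (q + 617)/(q + q) = (617 + q)/((2*q)) = (617 + q)*(1/(2*q)) = (617 + q)/(2*q))
F(n(23)) + 3478704 = (617 + 23²)/(2*(23²)) + 3478704 = (½)*(617 + 529)/529 + 3478704 = (½)*(1/529)*1146 + 3478704 = 573/529 + 3478704 = 1840234989/529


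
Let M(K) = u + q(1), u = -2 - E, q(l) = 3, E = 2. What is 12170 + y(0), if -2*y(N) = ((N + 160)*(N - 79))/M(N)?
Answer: 5850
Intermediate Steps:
u = -4 (u = -2 - 1*2 = -2 - 2 = -4)
M(K) = -1 (M(K) = -4 + 3 = -1)
y(N) = (-79 + N)*(160 + N)/2 (y(N) = -(N + 160)*(N - 79)/(2*(-1)) = -(160 + N)*(-79 + N)*(-1)/2 = -(-79 + N)*(160 + N)*(-1)/2 = -(-1)*(-79 + N)*(160 + N)/2 = (-79 + N)*(160 + N)/2)
12170 + y(0) = 12170 + (-6320 + (½)*0² + (81/2)*0) = 12170 + (-6320 + (½)*0 + 0) = 12170 + (-6320 + 0 + 0) = 12170 - 6320 = 5850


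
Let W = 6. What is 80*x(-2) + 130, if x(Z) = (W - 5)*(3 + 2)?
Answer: 530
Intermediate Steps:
x(Z) = 5 (x(Z) = (6 - 5)*(3 + 2) = 1*5 = 5)
80*x(-2) + 130 = 80*5 + 130 = 400 + 130 = 530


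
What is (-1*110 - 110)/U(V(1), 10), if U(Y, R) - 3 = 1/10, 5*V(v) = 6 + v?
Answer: -2200/31 ≈ -70.968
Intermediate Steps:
V(v) = 6/5 + v/5 (V(v) = (6 + v)/5 = 6/5 + v/5)
U(Y, R) = 31/10 (U(Y, R) = 3 + 1/10 = 3 + ⅒ = 31/10)
(-1*110 - 110)/U(V(1), 10) = (-1*110 - 110)/(31/10) = (-110 - 110)*(10/31) = -220*10/31 = -2200/31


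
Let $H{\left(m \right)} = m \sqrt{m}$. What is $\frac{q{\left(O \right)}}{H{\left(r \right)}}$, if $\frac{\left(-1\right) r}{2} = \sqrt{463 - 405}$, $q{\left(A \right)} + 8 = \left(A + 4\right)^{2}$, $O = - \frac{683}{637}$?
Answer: $\frac{232073 i 2^{\frac{3}{4}} \sqrt[4]{29}}{94138408} \approx 0.0096212 i$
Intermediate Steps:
$O = - \frac{683}{637}$ ($O = \left(-683\right) \frac{1}{637} = - \frac{683}{637} \approx -1.0722$)
$q{\left(A \right)} = -8 + \left(4 + A\right)^{2}$ ($q{\left(A \right)} = -8 + \left(A + 4\right)^{2} = -8 + \left(4 + A\right)^{2}$)
$r = - 2 \sqrt{58}$ ($r = - 2 \sqrt{463 - 405} = - 2 \sqrt{58} \approx -15.232$)
$H{\left(m \right)} = m^{\frac{3}{2}}$
$\frac{q{\left(O \right)}}{H{\left(r \right)}} = \frac{-8 + \left(4 - \frac{683}{637}\right)^{2}}{\left(- 2 \sqrt{58}\right)^{\frac{3}{2}}} = \frac{-8 + \left(\frac{1865}{637}\right)^{2}}{\left(-4\right) i \sqrt[4]{2} \cdot 29^{\frac{3}{4}}} = \left(-8 + \frac{3478225}{405769}\right) \frac{i 2^{\frac{3}{4}} \sqrt[4]{29}}{232} = \frac{232073 \frac{i 2^{\frac{3}{4}} \sqrt[4]{29}}{232}}{405769} = \frac{232073 i 2^{\frac{3}{4}} \sqrt[4]{29}}{94138408}$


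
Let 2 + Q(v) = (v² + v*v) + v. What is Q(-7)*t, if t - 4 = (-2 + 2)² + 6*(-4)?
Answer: -1780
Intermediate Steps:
Q(v) = -2 + v + 2*v² (Q(v) = -2 + ((v² + v*v) + v) = -2 + ((v² + v²) + v) = -2 + (2*v² + v) = -2 + (v + 2*v²) = -2 + v + 2*v²)
t = -20 (t = 4 + ((-2 + 2)² + 6*(-4)) = 4 + (0² - 24) = 4 + (0 - 24) = 4 - 24 = -20)
Q(-7)*t = (-2 - 7 + 2*(-7)²)*(-20) = (-2 - 7 + 2*49)*(-20) = (-2 - 7 + 98)*(-20) = 89*(-20) = -1780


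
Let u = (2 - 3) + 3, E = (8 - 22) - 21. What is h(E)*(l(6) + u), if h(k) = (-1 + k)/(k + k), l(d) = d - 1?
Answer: 18/5 ≈ 3.6000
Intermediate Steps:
l(d) = -1 + d
E = -35 (E = -14 - 21 = -35)
u = 2 (u = -1 + 3 = 2)
h(k) = (-1 + k)/(2*k) (h(k) = (-1 + k)/((2*k)) = (-1 + k)*(1/(2*k)) = (-1 + k)/(2*k))
h(E)*(l(6) + u) = ((½)*(-1 - 35)/(-35))*((-1 + 6) + 2) = ((½)*(-1/35)*(-36))*(5 + 2) = (18/35)*7 = 18/5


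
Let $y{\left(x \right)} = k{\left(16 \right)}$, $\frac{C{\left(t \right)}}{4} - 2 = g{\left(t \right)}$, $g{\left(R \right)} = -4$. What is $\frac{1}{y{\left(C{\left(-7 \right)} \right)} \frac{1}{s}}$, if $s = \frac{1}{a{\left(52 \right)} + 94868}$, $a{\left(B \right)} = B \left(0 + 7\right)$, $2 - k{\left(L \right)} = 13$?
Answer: $- \frac{1}{1047552} \approx -9.5461 \cdot 10^{-7}$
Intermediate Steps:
$k{\left(L \right)} = -11$ ($k{\left(L \right)} = 2 - 13 = -11$)
$C{\left(t \right)} = -8$ ($C{\left(t \right)} = 8 + 4 \left(-4\right) = 8 - 16 = -8$)
$a{\left(B \right)} = 7 B$ ($a{\left(B \right)} = B 7 = 7 B$)
$y{\left(x \right)} = -11$
$s = \frac{1}{95232}$ ($s = \frac{1}{7 \cdot 52 + 94868} = \frac{1}{364 + 94868} = \frac{1}{95232} \approx 1.0501 \cdot 10^{-5}$)
$\frac{1}{y{\left(C{\left(-7 \right)} \right)} \frac{1}{s}} = \frac{1}{\left(-11\right) \frac{1}{\frac{1}{95232}}} = \frac{1}{\left(-11\right) 95232} = \frac{1}{-1047552} = - \frac{1}{1047552}$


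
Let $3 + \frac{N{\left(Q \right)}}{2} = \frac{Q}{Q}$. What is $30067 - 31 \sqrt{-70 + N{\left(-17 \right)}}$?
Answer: $30067 - 31 i \sqrt{74} \approx 30067.0 - 266.67 i$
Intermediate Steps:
$N{\left(Q \right)} = -4$ ($N{\left(Q \right)} = -6 + 2 \frac{Q}{Q} = -6 + 2 \cdot 1 = -6 + 2 = -4$)
$30067 - 31 \sqrt{-70 + N{\left(-17 \right)}} = 30067 - 31 \sqrt{-70 - 4} = 30067 - 31 \sqrt{-74} = 30067 - 31 i \sqrt{74}$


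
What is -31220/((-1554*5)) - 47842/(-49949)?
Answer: 27587716/5544339 ≈ 4.9758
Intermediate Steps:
-31220/((-1554*5)) - 47842/(-49949) = -31220/(-7770) - 47842*(-1/49949) = -31220*(-1/7770) + 47842/49949 = 446/111 + 47842/49949 = 27587716/5544339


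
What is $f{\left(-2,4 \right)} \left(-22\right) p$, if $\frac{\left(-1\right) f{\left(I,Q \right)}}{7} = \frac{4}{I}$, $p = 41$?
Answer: $-12628$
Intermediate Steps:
$f{\left(I,Q \right)} = - \frac{28}{I}$ ($f{\left(I,Q \right)} = - 7 \frac{4}{I} = - \frac{28}{I}$)
$f{\left(-2,4 \right)} \left(-22\right) p = - \frac{28}{-2} \left(-22\right) 41 = \left(-28\right) \left(- \frac{1}{2}\right) \left(-22\right) 41 = 14 \left(-22\right) 41 = \left(-308\right) 41 = -12628$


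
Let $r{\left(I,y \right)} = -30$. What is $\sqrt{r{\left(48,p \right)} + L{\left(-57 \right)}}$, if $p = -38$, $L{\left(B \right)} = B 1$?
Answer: $i \sqrt{87} \approx 9.3274 i$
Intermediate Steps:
$L{\left(B \right)} = B$
$\sqrt{r{\left(48,p \right)} + L{\left(-57 \right)}} = \sqrt{-30 - 57} = \sqrt{-87} = i \sqrt{87}$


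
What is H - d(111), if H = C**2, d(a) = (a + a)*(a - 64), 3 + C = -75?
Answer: -4350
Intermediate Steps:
C = -78 (C = -3 - 75 = -78)
d(a) = 2*a*(-64 + a) (d(a) = (2*a)*(-64 + a) = 2*a*(-64 + a))
H = 6084 (H = (-78)**2 = 6084)
H - d(111) = 6084 - 2*111*(-64 + 111) = 6084 - 2*111*47 = 6084 - 1*10434 = 6084 - 10434 = -4350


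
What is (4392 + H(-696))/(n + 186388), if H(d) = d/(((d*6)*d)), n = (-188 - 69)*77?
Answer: 18340991/695717424 ≈ 0.026363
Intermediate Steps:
n = -19789 (n = -257*77 = -19789)
H(d) = 1/(6*d) (H(d) = d/(((6*d)*d)) = d/((6*d²)) = d*(1/(6*d²)) = 1/(6*d))
(4392 + H(-696))/(n + 186388) = (4392 + (⅙)/(-696))/(-19789 + 186388) = (4392 + (⅙)*(-1/696))/166599 = (4392 - 1/4176)*(1/166599) = (18340991/4176)*(1/166599) = 18340991/695717424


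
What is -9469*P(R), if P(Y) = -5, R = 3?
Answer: 47345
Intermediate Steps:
-9469*P(R) = -9469*(-5) = 47345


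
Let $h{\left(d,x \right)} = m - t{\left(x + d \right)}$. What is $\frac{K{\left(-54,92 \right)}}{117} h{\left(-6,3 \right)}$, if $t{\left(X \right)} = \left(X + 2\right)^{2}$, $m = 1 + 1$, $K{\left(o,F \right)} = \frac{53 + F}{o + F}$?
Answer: $\frac{145}{4446} \approx 0.032614$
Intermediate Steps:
$K{\left(o,F \right)} = \frac{53 + F}{F + o}$
$m = 2$
$t{\left(X \right)} = \left(2 + X\right)^{2}$
$h{\left(d,x \right)} = 2 - \left(2 + d + x\right)^{2}$ ($h{\left(d,x \right)} = 2 - \left(2 + \left(x + d\right)\right)^{2} = 2 - \left(2 + \left(d + x\right)\right)^{2} = 2 - \left(2 + d + x\right)^{2}$)
$\frac{K{\left(-54,92 \right)}}{117} h{\left(-6,3 \right)} = \frac{\frac{1}{92 - 54} \left(53 + 92\right)}{117} \left(2 - \left(2 - 6 + 3\right)^{2}\right) = \frac{1}{38} \cdot 145 \cdot \frac{1}{117} \left(2 - \left(-1\right)^{2}\right) = \frac{1}{38} \cdot 145 \cdot \frac{1}{117} \left(2 - 1\right) = \frac{145}{38} \cdot \frac{1}{117} \left(2 - 1\right) = \frac{145}{4446} \cdot 1 = \frac{145}{4446}$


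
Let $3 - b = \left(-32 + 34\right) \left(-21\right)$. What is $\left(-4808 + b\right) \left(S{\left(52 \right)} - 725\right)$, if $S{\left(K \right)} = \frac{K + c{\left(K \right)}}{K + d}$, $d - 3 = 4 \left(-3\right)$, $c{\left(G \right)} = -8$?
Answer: $\frac{148276953}{43} \approx 3.4483 \cdot 10^{6}$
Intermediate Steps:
$d = -9$ ($d = 3 + 4 \left(-3\right) = 3 - 12 = -9$)
$S{\left(K \right)} = \frac{-8 + K}{-9 + K}$ ($S{\left(K \right)} = \frac{K - 8}{K - 9} = \frac{-8 + K}{-9 + K}$)
$b = 45$ ($b = 3 - \left(-32 + 34\right) \left(-21\right) = 3 - 2 \left(-21\right) = 3 - -42 = 3 + 42 = 45$)
$\left(-4808 + b\right) \left(S{\left(52 \right)} - 725\right) = \left(-4808 + 45\right) \left(\frac{-8 + 52}{-9 + 52} - 725\right) = - 4763 \left(\frac{1}{43} \cdot 44 - 725\right) = - 4763 \left(\frac{44}{43} - 725\right) = \left(-4763\right) \left(- \frac{31131}{43}\right) = \frac{148276953}{43}$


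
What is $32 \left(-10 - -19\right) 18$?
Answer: $5184$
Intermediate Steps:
$32 \left(-10 - -19\right) 18 = 32 \left(-10 + 19\right) 18 = 32 \cdot 9 \cdot 18 = 288 \cdot 18 = 5184$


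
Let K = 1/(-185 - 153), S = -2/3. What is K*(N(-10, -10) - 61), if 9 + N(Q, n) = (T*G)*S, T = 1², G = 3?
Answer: 36/169 ≈ 0.21302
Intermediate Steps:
T = 1
S = -⅔ (S = -2*⅓ = -⅔ ≈ -0.66667)
N(Q, n) = -11 (N(Q, n) = -9 + (1*3)*(-⅔) = -9 + 3*(-⅔) = -9 - 2 = -11)
K = -1/338 (K = 1/(-338) = -1/338 ≈ -0.0029586)
K*(N(-10, -10) - 61) = -(-11 - 61)/338 = -1/338*(-72) = 36/169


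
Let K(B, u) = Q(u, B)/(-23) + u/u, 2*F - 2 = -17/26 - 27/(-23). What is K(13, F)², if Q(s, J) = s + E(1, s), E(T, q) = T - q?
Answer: 484/529 ≈ 0.91493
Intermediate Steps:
Q(s, J) = 1 (Q(s, J) = s + (1 - s) = 1)
F = 1507/1196 (F = 1 + (-17/26 - 27/(-23))/2 = 1 + (-17*1/26 - 27*(-1/23))/2 = 1 + (-17/26 + 27/23)/2 = 1 + (½)*(311/598) = 1 + 311/1196 = 1507/1196 ≈ 1.2600)
K(B, u) = 22/23 (K(B, u) = 1/(-23) + u/u = 1*(-1/23) + 1 = -1/23 + 1 = 22/23)
K(13, F)² = (22/23)² = 484/529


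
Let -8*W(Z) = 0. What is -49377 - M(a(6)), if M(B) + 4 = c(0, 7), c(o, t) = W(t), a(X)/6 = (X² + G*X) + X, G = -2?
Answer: -49373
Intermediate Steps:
a(X) = -6*X + 6*X² (a(X) = 6*((X² - 2*X) + X) = 6*(X² - X) = -6*X + 6*X²)
W(Z) = 0 (W(Z) = -⅛*0 = 0)
c(o, t) = 0
M(B) = -4 (M(B) = -4 + 0 = -4)
-49377 - M(a(6)) = -49377 - 1*(-4) = -49377 + 4 = -49373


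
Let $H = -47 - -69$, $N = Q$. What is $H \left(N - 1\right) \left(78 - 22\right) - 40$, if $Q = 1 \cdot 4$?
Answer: $3656$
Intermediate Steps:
$Q = 4$
$N = 4$
$H = 22$ ($H = -47 + 69 = 22$)
$H \left(N - 1\right) \left(78 - 22\right) - 40 = 22 \left(4 - 1\right) \left(78 - 22\right) - 40 = 22 \cdot 3 \cdot 56 - 40 = 22 \cdot 168 - 40 = 3696 - 40 = 3656$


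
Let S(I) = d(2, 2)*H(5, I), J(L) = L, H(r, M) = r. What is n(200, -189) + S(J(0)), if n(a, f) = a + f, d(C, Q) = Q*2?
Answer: 31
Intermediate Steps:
d(C, Q) = 2*Q
S(I) = 20 (S(I) = (2*2)*5 = 4*5 = 20)
n(200, -189) + S(J(0)) = (200 - 189) + 20 = 11 + 20 = 31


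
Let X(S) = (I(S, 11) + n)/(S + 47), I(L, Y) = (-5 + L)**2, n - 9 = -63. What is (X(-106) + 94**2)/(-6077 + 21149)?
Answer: 509057/889248 ≈ 0.57246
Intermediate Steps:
n = -54 (n = 9 - 63 = -54)
X(S) = (-54 + (-5 + S)**2)/(47 + S) (X(S) = ((-5 + S)**2 - 54)/(S + 47) = (-54 + (-5 + S)**2)/(47 + S))
(X(-106) + 94**2)/(-6077 + 21149) = ((-54 + (-5 - 106)**2)/(47 - 106) + 94**2)/(-6077 + 21149) = ((-54 + (-111)**2)/(-59) + 8836)/15072 = (-(-54 + 12321)/59 + 8836)*(1/15072) = (-1/59*12267 + 8836)*(1/15072) = (-12267/59 + 8836)*(1/15072) = (509057/59)*(1/15072) = 509057/889248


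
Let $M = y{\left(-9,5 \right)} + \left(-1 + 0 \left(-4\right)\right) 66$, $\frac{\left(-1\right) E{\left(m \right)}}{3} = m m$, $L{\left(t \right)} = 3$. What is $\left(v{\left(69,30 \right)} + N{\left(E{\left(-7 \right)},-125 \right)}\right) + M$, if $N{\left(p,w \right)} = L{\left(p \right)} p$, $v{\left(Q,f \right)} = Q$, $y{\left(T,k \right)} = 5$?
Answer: $-433$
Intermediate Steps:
$E{\left(m \right)} = - 3 m^{2}$ ($E{\left(m \right)} = - 3 m m = - 3 m^{2}$)
$N{\left(p,w \right)} = 3 p$
$M = -61$ ($M = 5 + \left(-1 + 0 \left(-4\right)\right) 66 = 5 + \left(-1 + 0\right) 66 = 5 - 66 = -61$)
$\left(v{\left(69,30 \right)} + N{\left(E{\left(-7 \right)},-125 \right)}\right) + M = \left(69 + 3 \left(- 3 \left(-7\right)^{2}\right)\right) - 61 = \left(69 + 3 \left(\left(-3\right) 49\right)\right) - 61 = \left(69 + 3 \left(-147\right)\right) - 61 = \left(69 - 441\right) - 61 = -372 - 61 = -433$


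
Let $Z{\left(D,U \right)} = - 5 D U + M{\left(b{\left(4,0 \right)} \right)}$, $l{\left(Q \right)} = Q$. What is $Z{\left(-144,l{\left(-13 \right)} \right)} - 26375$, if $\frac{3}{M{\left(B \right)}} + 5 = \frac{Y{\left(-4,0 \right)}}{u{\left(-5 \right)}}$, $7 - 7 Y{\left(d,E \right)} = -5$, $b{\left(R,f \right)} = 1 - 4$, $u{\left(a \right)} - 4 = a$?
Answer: $- \frac{1679566}{47} \approx -35735.0$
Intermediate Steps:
$u{\left(a \right)} = 4 + a$
$b{\left(R,f \right)} = -3$
$Y{\left(d,E \right)} = \frac{12}{7}$ ($Y{\left(d,E \right)} = 1 - - \frac{5}{7} = 1 + \frac{5}{7} = \frac{12}{7}$)
$M{\left(B \right)} = - \frac{21}{47}$ ($M{\left(B \right)} = \frac{3}{-5 + \frac{12}{7 \left(4 - 5\right)}} = \frac{3}{-5 + \frac{12}{7 \left(-1\right)}} = \frac{3}{-5 + \frac{12}{7} \left(-1\right)} = \frac{3}{-5 - \frac{12}{7}} = \frac{3}{- \frac{47}{7}} = 3 \left(- \frac{7}{47}\right) = - \frac{21}{47}$)
$Z{\left(D,U \right)} = - \frac{21}{47} - 5 D U$ ($Z{\left(D,U \right)} = - 5 D U - \frac{21}{47} = - \frac{21}{47} - 5 D U$)
$Z{\left(-144,l{\left(-13 \right)} \right)} - 26375 = \left(- \frac{21}{47} - \left(-720\right) \left(-13\right)\right) - 26375 = \left(- \frac{21}{47} - 9360\right) - 26375 = - \frac{439941}{47} - 26375 = - \frac{1679566}{47}$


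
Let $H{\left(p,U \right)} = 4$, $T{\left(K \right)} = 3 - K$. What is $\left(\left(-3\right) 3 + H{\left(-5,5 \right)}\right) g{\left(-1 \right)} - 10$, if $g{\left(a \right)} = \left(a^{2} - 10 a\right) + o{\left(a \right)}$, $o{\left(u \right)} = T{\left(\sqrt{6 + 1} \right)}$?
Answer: $-80 + 5 \sqrt{7} \approx -66.771$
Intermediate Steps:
$o{\left(u \right)} = 3 - \sqrt{7}$ ($o{\left(u \right)} = 3 - \sqrt{6 + 1} = 3 - \sqrt{7}$)
$g{\left(a \right)} = 3 + a^{2} - \sqrt{7} - 10 a$ ($g{\left(a \right)} = \left(a^{2} - 10 a\right) + \left(3 - \sqrt{7}\right) = 3 + a^{2} - \sqrt{7} - 10 a$)
$\left(\left(-3\right) 3 + H{\left(-5,5 \right)}\right) g{\left(-1 \right)} - 10 = \left(\left(-3\right) 3 + 4\right) \left(3 + \left(-1\right)^{2} - \sqrt{7} - -10\right) - 10 = \left(-9 + 4\right) \left(3 + 1 - \sqrt{7} + 10\right) - 10 = - 5 \left(14 - \sqrt{7}\right) - 10 = \left(-70 + 5 \sqrt{7}\right) - 10 = -80 + 5 \sqrt{7}$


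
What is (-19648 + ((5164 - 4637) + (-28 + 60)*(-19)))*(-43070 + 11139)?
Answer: 629966699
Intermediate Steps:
(-19648 + ((5164 - 4637) + (-28 + 60)*(-19)))*(-43070 + 11139) = (-19648 + (527 + 32*(-19)))*(-31931) = (-19648 + (527 - 608))*(-31931) = (-19648 - 81)*(-31931) = -19729*(-31931) = 629966699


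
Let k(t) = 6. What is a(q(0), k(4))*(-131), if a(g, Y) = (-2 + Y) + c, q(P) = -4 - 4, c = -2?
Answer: -262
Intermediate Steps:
q(P) = -8
a(g, Y) = -4 + Y (a(g, Y) = (-2 + Y) - 2 = -4 + Y)
a(q(0), k(4))*(-131) = (-4 + 6)*(-131) = 2*(-131) = -262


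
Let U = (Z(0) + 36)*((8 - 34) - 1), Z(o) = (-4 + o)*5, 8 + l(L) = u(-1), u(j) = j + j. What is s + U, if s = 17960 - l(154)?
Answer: 17538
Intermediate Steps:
u(j) = 2*j
l(L) = -10 (l(L) = -8 + 2*(-1) = -8 - 2 = -10)
Z(o) = -20 + 5*o
s = 17970 (s = 17960 - 1*(-10) = 17960 + 10 = 17970)
U = -432 (U = ((-20 + 5*0) + 36)*((8 - 34) - 1) = ((-20 + 0) + 36)*(-26 - 1) = (-20 + 36)*(-27) = 16*(-27) = -432)
s + U = 17970 - 432 = 17538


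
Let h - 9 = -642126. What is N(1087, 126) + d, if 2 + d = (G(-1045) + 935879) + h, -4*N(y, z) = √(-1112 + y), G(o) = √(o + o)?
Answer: 293760 - 5*I/4 + I*√2090 ≈ 2.9376e+5 + 44.466*I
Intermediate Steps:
h = -642117 (h = 9 - 642126 = -642117)
G(o) = √2*√o (G(o) = √(2*o) = √2*√o)
N(y, z) = -√(-1112 + y)/4
d = 293760 + I*√2090 (d = -2 + ((√2*√(-1045) + 935879) - 642117) = -2 + ((√2*(I*√1045) + 935879) - 642117) = -2 + ((I*√2090 + 935879) - 642117) = -2 + ((935879 + I*√2090) - 642117) = -2 + (293762 + I*√2090) = 293760 + I*√2090 ≈ 2.9376e+5 + 45.716*I)
N(1087, 126) + d = -√(-1112 + 1087)/4 + (293760 + I*√2090) = -5*I/4 + (293760 + I*√2090) = 293760 - 5*I/4 + I*√2090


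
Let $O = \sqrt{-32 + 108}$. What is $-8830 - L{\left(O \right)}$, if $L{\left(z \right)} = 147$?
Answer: $-8977$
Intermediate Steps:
$O = 2 \sqrt{19}$ ($O = \sqrt{76} = 2 \sqrt{19} \approx 8.7178$)
$-8830 - L{\left(O \right)} = -8830 - 147 = -8977$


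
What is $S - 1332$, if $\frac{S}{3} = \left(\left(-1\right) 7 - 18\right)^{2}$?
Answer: $543$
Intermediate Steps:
$S = 1875$ ($S = 3 \left(\left(-1\right) 7 - 18\right)^{2} = 3 \left(-7 - 18\right)^{2} = 3 \left(-25\right)^{2} = 3 \cdot 625 = 1875$)
$S - 1332 = 1875 - 1332 = 543$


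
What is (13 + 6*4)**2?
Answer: 1369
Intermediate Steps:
(13 + 6*4)**2 = (13 + 24)**2 = 37**2 = 1369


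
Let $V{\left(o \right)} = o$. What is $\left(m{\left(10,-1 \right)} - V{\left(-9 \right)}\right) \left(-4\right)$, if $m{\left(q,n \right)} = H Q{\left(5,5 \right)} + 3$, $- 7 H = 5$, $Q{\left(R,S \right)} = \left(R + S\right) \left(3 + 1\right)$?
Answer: $\frac{464}{7} \approx 66.286$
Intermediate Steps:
$Q{\left(R,S \right)} = 4 R + 4 S$ ($Q{\left(R,S \right)} = \left(R + S\right) 4 = 4 R + 4 S$)
$H = - \frac{5}{7}$ ($H = \left(- \frac{1}{7}\right) 5 = - \frac{5}{7} \approx -0.71429$)
$m{\left(q,n \right)} = - \frac{179}{7}$ ($m{\left(q,n \right)} = - \frac{5 \left(4 \cdot 5 + 4 \cdot 5\right)}{7} + 3 = - \frac{5 \left(20 + 20\right)}{7} + 3 = \left(- \frac{5}{7}\right) 40 + 3 = - \frac{200}{7} + 3 = - \frac{179}{7}$)
$\left(m{\left(10,-1 \right)} - V{\left(-9 \right)}\right) \left(-4\right) = \left(- \frac{179}{7} - -9\right) \left(-4\right) = \left(- \frac{179}{7} + 9\right) \left(-4\right) = \left(- \frac{116}{7}\right) \left(-4\right) = \frac{464}{7}$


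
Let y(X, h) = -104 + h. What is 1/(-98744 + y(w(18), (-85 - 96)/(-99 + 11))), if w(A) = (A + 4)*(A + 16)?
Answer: -88/8698443 ≈ -1.0117e-5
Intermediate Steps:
w(A) = (4 + A)*(16 + A)
1/(-98744 + y(w(18), (-85 - 96)/(-99 + 11))) = 1/(-98744 + (-104 + (-85 - 96)/(-99 + 11))) = 1/(-98744 + (-104 - 181/(-88))) = 1/(-98744 + (-104 - 181*(-1/88))) = 1/(-98744 + (-104 + 181/88)) = 1/(-98744 - 8971/88) = 1/(-8698443/88) = -88/8698443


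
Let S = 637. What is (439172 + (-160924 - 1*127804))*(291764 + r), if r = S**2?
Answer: 104939654652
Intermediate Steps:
r = 405769 (r = 637**2 = 405769)
(439172 + (-160924 - 1*127804))*(291764 + r) = (439172 + (-160924 - 1*127804))*(291764 + 405769) = (439172 + (-160924 - 127804))*697533 = (439172 - 288728)*697533 = 150444*697533 = 104939654652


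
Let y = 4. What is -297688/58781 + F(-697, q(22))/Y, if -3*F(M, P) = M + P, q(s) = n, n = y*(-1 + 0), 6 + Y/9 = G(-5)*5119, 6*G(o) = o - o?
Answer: -89430937/9522522 ≈ -9.3915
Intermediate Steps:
G(o) = 0 (G(o) = (o - o)/6 = (⅙)*0 = 0)
Y = -54 (Y = -54 + 9*(0*5119) = -54 + 9*0 = -54 + 0 = -54)
n = -4 (n = 4*(-1 + 0) = 4*(-1) = -4)
q(s) = -4
F(M, P) = -M/3 - P/3 (F(M, P) = -(M + P)/3 = -M/3 - P/3)
-297688/58781 + F(-697, q(22))/Y = -297688/58781 + (-⅓*(-697) - ⅓*(-4))/(-54) = -297688*1/58781 + (697/3 + 4/3)*(-1/54) = -297688/58781 + (701/3)*(-1/54) = -297688/58781 - 701/162 = -89430937/9522522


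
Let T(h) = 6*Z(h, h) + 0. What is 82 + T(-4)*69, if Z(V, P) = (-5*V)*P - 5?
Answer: -35108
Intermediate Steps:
Z(V, P) = -5 - 5*P*V (Z(V, P) = -5*P*V - 5 = -5 - 5*P*V)
T(h) = -30 - 30*h² (T(h) = 6*(-5 - 5*h*h) + 0 = 6*(-5 - 5*h²) + 0 = (-30 - 30*h²) + 0 = -30 - 30*h²)
82 + T(-4)*69 = 82 + (-30 - 30*(-4)²)*69 = 82 + (-30 - 30*16)*69 = 82 + (-30 - 480)*69 = 82 - 510*69 = 82 - 35190 = -35108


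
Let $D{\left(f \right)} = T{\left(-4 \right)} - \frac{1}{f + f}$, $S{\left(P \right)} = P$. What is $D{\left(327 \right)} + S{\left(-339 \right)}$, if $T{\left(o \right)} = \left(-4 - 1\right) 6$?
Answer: $- \frac{241327}{654} \approx -369.0$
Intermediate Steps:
$T{\left(o \right)} = -30$ ($T{\left(o \right)} = \left(-5\right) 6 = -30$)
$D{\left(f \right)} = -30 - \frac{1}{2 f}$ ($D{\left(f \right)} = -30 - \frac{1}{f + f} = -30 - \frac{1}{2 f}$)
$D{\left(327 \right)} + S{\left(-339 \right)} = \left(-30 - \frac{1}{2 \cdot 327}\right) - 339 = \left(-30 - \frac{1}{654}\right) - 339 = - \frac{19621}{654} - 339 = - \frac{241327}{654}$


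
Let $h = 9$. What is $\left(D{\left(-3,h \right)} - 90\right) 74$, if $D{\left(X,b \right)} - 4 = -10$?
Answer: $-7104$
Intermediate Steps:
$D{\left(X,b \right)} = -6$ ($D{\left(X,b \right)} = 4 - 10 = -6$)
$\left(D{\left(-3,h \right)} - 90\right) 74 = \left(-6 - 90\right) 74 = \left(-96\right) 74 = -7104$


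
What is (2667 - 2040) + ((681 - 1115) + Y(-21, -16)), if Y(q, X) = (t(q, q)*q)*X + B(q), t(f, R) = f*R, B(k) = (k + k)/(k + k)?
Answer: 148370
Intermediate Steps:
B(k) = 1 (B(k) = (2*k)/((2*k)) = (2*k)*(1/(2*k)) = 1)
t(f, R) = R*f
Y(q, X) = 1 + X*q³ (Y(q, X) = ((q*q)*q)*X + 1 = (q²*q)*X + 1 = q³*X + 1 = X*q³ + 1 = 1 + X*q³)
(2667 - 2040) + ((681 - 1115) + Y(-21, -16)) = (2667 - 2040) + ((681 - 1115) + (1 - 16*(-21)³)) = 627 + (-434 + (1 - 16*(-9261))) = 627 + (-434 + (1 + 148176)) = 627 + (-434 + 148177) = 627 + 147743 = 148370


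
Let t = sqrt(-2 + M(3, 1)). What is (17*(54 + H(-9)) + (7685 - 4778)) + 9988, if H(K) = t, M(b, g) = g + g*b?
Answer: 13813 + 17*sqrt(2) ≈ 13837.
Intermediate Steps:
M(b, g) = g + b*g
t = sqrt(2) (t = sqrt(-2 + 1*(1 + 3)) = sqrt(-2 + 1*4) = sqrt(-2 + 4) = sqrt(2) ≈ 1.4142)
H(K) = sqrt(2)
(17*(54 + H(-9)) + (7685 - 4778)) + 9988 = (17*(54 + sqrt(2)) + (7685 - 4778)) + 9988 = ((918 + 17*sqrt(2)) + 2907) + 9988 = (3825 + 17*sqrt(2)) + 9988 = 13813 + 17*sqrt(2)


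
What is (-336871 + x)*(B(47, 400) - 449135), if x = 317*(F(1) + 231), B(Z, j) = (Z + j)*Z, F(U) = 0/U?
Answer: 112872851144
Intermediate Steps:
F(U) = 0
B(Z, j) = Z*(Z + j)
x = 73227 (x = 317*(0 + 231) = 317*231 = 73227)
(-336871 + x)*(B(47, 400) - 449135) = (-336871 + 73227)*(47*(47 + 400) - 449135) = -263644*(47*447 - 449135) = -263644*(21009 - 449135) = -263644*(-428126) = 112872851144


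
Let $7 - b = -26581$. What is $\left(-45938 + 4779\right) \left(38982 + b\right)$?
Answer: $-2698795630$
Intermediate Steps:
$b = 26588$ ($b = 7 - -26581 = 7 + 26581 = 26588$)
$\left(-45938 + 4779\right) \left(38982 + b\right) = \left(-45938 + 4779\right) \left(38982 + 26588\right) = \left(-41159\right) 65570 = -2698795630$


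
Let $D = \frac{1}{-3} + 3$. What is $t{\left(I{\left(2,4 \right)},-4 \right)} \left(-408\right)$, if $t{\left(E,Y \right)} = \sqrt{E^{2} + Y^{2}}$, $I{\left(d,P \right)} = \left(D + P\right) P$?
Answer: $- 544 \sqrt{409} \approx -11002.0$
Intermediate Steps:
$D = \frac{8}{3}$ ($D = - \frac{1}{3} + 3 = \frac{8}{3} \approx 2.6667$)
$I{\left(d,P \right)} = P \left(\frac{8}{3} + P\right)$ ($I{\left(d,P \right)} = \left(\frac{8}{3} + P\right) P = P \left(\frac{8}{3} + P\right)$)
$t{\left(I{\left(2,4 \right)},-4 \right)} \left(-408\right) = \sqrt{\left(\frac{1}{3} \cdot 4 \left(8 + 3 \cdot 4\right)\right)^{2} + \left(-4\right)^{2}} \left(-408\right) = \sqrt{\left(\frac{1}{3} \cdot 4 \left(8 + 12\right)\right)^{2} + 16} \left(-408\right) = \sqrt{\left(\frac{1}{3} \cdot 4 \cdot 20\right)^{2} + 16} \left(-408\right) = \sqrt{\left(\frac{80}{3}\right)^{2} + 16} \left(-408\right) = \sqrt{\frac{6400}{9} + 16} \left(-408\right) = \sqrt{\frac{6544}{9}} \left(-408\right) = \frac{4 \sqrt{409}}{3} \left(-408\right) = - 544 \sqrt{409}$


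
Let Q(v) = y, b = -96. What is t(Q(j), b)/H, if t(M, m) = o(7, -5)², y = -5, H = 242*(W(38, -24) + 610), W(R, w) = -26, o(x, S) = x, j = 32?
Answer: 49/141328 ≈ 0.00034671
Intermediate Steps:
H = 141328 (H = 242*(-26 + 610) = 242*584 = 141328)
Q(v) = -5
t(M, m) = 49 (t(M, m) = 7² = 49)
t(Q(j), b)/H = 49/141328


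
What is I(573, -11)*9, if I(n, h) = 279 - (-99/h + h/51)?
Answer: 41343/17 ≈ 2431.9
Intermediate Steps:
I(n, h) = 279 + 99/h - h/51 (I(n, h) = 279 - (-99/h + h*(1/51)) = 279 - (-99/h + h/51) = 279 + (99/h - h/51) = 279 + 99/h - h/51)
I(573, -11)*9 = (279 + 99/(-11) - 1/51*(-11))*9 = (279 + 99*(-1/11) + 11/51)*9 = (279 - 9 + 11/51)*9 = (13781/51)*9 = 41343/17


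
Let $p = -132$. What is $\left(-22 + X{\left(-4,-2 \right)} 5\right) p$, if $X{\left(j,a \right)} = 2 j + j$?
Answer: $10824$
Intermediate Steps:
$X{\left(j,a \right)} = 3 j$
$\left(-22 + X{\left(-4,-2 \right)} 5\right) p = \left(-22 + 3 \left(-4\right) 5\right) \left(-132\right) = \left(-22 - 60\right) \left(-132\right) = \left(-82\right) \left(-132\right) = 10824$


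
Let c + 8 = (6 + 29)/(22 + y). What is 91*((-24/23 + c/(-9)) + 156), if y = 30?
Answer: 3912335/276 ≈ 14175.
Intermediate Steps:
c = -381/52 (c = -8 + (6 + 29)/(22 + 30) = -8 + 35/52 = -381/52 ≈ -7.3269)
91*((-24/23 + c/(-9)) + 156) = 91*((-24/23 - 381/52/(-9)) + 156) = 91*((-24*1/23 - 381/52*(-⅑)) + 156) = 91*((-24/23 + 127/156) + 156) = 91*(-823/3588 + 156) = 91*(558905/3588) = 3912335/276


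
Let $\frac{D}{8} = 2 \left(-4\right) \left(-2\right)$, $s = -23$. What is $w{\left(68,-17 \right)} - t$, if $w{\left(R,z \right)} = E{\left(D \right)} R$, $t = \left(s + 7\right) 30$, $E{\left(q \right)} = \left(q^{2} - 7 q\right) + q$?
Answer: $1062368$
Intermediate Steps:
$D = 128$ ($D = 8 \cdot 2 \left(-4\right) \left(-2\right) = 8 \left(\left(-8\right) \left(-2\right)\right) = 8 \cdot 16 = 128$)
$E{\left(q \right)} = q^{2} - 6 q$
$t = -480$ ($t = \left(-23 + 7\right) 30 = \left(-16\right) 30 = -480$)
$w{\left(R,z \right)} = 15616 R$ ($w{\left(R,z \right)} = 128 \left(-6 + 128\right) R = 128 \cdot 122 R = 15616 R$)
$w{\left(68,-17 \right)} - t = 15616 \cdot 68 - -480 = 1061888 + 480 = 1062368$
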